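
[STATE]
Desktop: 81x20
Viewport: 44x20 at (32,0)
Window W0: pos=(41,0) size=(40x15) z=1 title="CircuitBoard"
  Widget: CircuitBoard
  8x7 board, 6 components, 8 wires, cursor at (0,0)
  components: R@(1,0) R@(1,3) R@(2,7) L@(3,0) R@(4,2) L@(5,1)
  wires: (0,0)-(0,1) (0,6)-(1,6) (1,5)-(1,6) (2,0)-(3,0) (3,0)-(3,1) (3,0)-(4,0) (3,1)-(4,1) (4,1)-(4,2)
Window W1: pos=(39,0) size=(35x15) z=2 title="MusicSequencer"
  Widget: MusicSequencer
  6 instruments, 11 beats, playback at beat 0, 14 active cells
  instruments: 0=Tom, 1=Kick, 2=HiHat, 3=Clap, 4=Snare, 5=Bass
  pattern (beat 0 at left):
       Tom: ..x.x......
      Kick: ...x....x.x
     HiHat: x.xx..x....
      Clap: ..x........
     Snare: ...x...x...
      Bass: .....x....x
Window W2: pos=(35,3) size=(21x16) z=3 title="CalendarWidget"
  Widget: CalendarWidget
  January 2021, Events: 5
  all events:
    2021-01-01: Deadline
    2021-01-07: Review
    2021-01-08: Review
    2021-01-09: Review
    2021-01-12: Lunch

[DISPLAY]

       ┏━━━━━━━━━━━━━━━━━━━━━━━━━━━━━━━━━┓━━
       ┃ MusicSequencer                  ┃  
       ┠─────────────────────────────────┨──
   ┏━━━━━━━━━━━━━━━━━━━┓0                ┃  
   ┃ CalendarWidget    ┃·                ┃  
   ┠───────────────────┨█                ┃  
   ┃    January 2021   ┃·                ┃  
   ┃Mo Tu We Th Fr Sa S┃·                ┃  
   ┃             1*  2 ┃·                ┃R 
   ┃ 4  5  6  7*  8*  9┃█                ┃  
   ┃11 12* 13 14 15 16 ┃                 ┃  
   ┃18 19 20 21 22 23 2┃                 ┃  
   ┃25 26 27 28 29 30 3┃                 ┃  
   ┃                   ┃                 ┃  
   ┃                   ┃━━━━━━━━━━━━━━━━━┛━━
   ┃                   ┃                    
   ┃                   ┃                    
   ┃                   ┃                    
   ┗━━━━━━━━━━━━━━━━━━━┛                    
                                            


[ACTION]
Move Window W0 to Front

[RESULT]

       ┏━┏━━━━━━━━━━━━━━━━━━━━━━━━━━━━━━━━━━
       ┃ ┃ CircuitBoard                     
       ┠─┠──────────────────────────────────
   ┏━━━━━┃   0 1 2 3 4 5 6 7                
   ┃ Cale┃0  [.]─ ·                   ·     
   ┠─────┃                            │     
   ┃    J┃1   R           R       · ─ ·     
   ┃Mo Tu┃                                  
   ┃     ┃2   ·                           R 
   ┃ 4  5┃    │                             
   ┃11 12┃3   L ─ ·                         
   ┃18 19┃    │   │                         
   ┃25 26┃4   ·   · ─ R                     
   ┃     ┃                                  
   ┃     ┗━━━━━━━━━━━━━━━━━━━━━━━━━━━━━━━━━━
   ┃                   ┃                    
   ┃                   ┃                    
   ┃                   ┃                    
   ┗━━━━━━━━━━━━━━━━━━━┛                    
                                            


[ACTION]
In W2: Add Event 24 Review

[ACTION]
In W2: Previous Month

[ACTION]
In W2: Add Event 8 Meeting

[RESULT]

       ┏━┏━━━━━━━━━━━━━━━━━━━━━━━━━━━━━━━━━━
       ┃ ┃ CircuitBoard                     
       ┠─┠──────────────────────────────────
   ┏━━━━━┃   0 1 2 3 4 5 6 7                
   ┃ Cale┃0  [.]─ ·                   ·     
   ┠─────┃                            │     
   ┃   De┃1   R           R       · ─ ·     
   ┃Mo Tu┃                                  
   ┃    1┃2   ·                           R 
   ┃ 7  8┃    │                             
   ┃14 15┃3   L ─ ·                         
   ┃21 22┃    │   │                         
   ┃28 29┃4   ·   · ─ R                     
   ┃     ┃                                  
   ┃     ┗━━━━━━━━━━━━━━━━━━━━━━━━━━━━━━━━━━
   ┃                   ┃                    
   ┃                   ┃                    
   ┃                   ┃                    
   ┗━━━━━━━━━━━━━━━━━━━┛                    
                                            


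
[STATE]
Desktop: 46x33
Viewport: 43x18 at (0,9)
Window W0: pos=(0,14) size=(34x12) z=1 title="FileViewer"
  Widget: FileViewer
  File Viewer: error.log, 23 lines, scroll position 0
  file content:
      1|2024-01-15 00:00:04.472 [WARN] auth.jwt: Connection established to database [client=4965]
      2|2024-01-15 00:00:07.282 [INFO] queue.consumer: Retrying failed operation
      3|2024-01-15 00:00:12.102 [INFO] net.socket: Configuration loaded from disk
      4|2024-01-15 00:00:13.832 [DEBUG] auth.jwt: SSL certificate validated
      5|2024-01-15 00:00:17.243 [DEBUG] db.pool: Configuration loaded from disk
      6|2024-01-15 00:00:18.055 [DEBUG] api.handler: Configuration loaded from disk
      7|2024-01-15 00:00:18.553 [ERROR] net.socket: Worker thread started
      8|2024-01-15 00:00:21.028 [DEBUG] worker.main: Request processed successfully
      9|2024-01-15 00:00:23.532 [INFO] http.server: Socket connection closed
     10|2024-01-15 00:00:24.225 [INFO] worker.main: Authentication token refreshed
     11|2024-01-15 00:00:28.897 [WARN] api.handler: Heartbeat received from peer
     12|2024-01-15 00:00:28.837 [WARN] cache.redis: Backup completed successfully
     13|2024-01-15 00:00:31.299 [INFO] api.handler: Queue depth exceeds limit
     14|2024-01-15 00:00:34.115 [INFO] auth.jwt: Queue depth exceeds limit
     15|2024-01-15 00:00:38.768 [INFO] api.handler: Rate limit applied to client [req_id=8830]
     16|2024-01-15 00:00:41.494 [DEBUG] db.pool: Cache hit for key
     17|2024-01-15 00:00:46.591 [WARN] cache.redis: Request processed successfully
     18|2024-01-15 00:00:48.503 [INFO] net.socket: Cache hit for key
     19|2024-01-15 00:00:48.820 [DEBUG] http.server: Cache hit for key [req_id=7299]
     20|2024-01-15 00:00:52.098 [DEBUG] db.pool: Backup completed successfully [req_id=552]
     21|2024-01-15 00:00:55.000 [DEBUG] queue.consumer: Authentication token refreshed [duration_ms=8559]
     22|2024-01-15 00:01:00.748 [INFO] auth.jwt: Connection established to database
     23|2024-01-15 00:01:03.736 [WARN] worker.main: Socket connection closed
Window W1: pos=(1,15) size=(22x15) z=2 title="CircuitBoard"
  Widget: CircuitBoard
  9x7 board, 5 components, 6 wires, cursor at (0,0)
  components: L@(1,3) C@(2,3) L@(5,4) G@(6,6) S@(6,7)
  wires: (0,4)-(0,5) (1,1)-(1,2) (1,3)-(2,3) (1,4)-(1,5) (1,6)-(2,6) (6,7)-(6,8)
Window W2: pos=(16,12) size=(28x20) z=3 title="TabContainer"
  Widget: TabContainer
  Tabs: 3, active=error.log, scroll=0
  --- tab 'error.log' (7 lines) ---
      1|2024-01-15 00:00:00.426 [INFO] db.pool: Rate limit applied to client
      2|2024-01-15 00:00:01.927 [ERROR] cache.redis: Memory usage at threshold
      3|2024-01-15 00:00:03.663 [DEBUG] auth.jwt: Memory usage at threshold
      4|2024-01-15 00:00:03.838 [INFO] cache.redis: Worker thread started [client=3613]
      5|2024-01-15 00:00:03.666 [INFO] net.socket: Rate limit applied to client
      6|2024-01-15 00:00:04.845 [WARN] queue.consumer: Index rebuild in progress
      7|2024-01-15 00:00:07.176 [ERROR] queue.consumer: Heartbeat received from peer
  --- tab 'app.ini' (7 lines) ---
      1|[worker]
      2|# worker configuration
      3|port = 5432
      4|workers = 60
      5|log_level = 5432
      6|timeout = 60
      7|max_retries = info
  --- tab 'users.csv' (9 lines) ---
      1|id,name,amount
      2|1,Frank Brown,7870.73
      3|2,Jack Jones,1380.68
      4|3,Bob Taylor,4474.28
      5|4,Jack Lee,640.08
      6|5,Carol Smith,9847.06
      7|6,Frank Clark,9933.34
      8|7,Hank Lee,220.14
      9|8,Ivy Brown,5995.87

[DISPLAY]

                                           
                                           
                                           
                ┏━━━━━━━━━━━━━━━━━━━━━━━━━━
                ┃ TabContainer             
┏━━━━━━━━━━━━━━━┠──────────────────────────
┃┏━━━━━━━━━━━━━━┃[error.log]│ app.ini │ use
┠┃ CircuitBoard ┃──────────────────────────
┃┠──────────────┃2024-01-15 00:00:00.426 [I
┃┃   0 1 2 3 4 5┃2024-01-15 00:00:01.927 [E
┃┃0  [.]        ┃2024-01-15 00:00:03.663 [D
┃┃              ┃2024-01-15 00:00:03.838 [I
┃┃1       · ─ · ┃2024-01-15 00:00:03.666 [I
┃┃              ┃2024-01-15 00:00:04.845 [W
┃┃2             ┃2024-01-15 00:00:07.176 [E
┃┃              ┃                          
┗┃3             ┃                          
 ┃              ┃                          


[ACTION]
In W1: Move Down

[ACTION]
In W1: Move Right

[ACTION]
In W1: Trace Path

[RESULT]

                                           
                                           
                                           
                ┏━━━━━━━━━━━━━━━━━━━━━━━━━━
                ┃ TabContainer             
┏━━━━━━━━━━━━━━━┠──────────────────────────
┃┏━━━━━━━━━━━━━━┃[error.log]│ app.ini │ use
┠┃ CircuitBoard ┃──────────────────────────
┃┠──────────────┃2024-01-15 00:00:00.426 [I
┃┃   0 1 2 3 4 5┃2024-01-15 00:00:01.927 [E
┃┃0             ┃2024-01-15 00:00:03.663 [D
┃┃              ┃2024-01-15 00:00:03.838 [I
┃┃1      [.]─ · ┃2024-01-15 00:00:03.666 [I
┃┃              ┃2024-01-15 00:00:04.845 [W
┃┃2             ┃2024-01-15 00:00:07.176 [E
┃┃              ┃                          
┗┃3             ┃                          
 ┃              ┃                          


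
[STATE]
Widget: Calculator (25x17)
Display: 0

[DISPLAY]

                        0
┌───┬───┬───┬───┐        
│ 7 │ 8 │ 9 │ ÷ │        
├───┼───┼───┼───┤        
│ 4 │ 5 │ 6 │ × │        
├───┼───┼───┼───┤        
│ 1 │ 2 │ 3 │ - │        
├───┼───┼───┼───┤        
│ 0 │ . │ = │ + │        
├───┼───┼───┼───┤        
│ C │ MC│ MR│ M+│        
└───┴───┴───┴───┘        
                         
                         
                         
                         
                         


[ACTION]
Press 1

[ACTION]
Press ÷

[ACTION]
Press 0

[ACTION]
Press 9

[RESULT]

                        9
┌───┬───┬───┬───┐        
│ 7 │ 8 │ 9 │ ÷ │        
├───┼───┼───┼───┤        
│ 4 │ 5 │ 6 │ × │        
├───┼───┼───┼───┤        
│ 1 │ 2 │ 3 │ - │        
├───┼───┼───┼───┤        
│ 0 │ . │ = │ + │        
├───┼───┼───┼───┤        
│ C │ MC│ MR│ M+│        
└───┴───┴───┴───┘        
                         
                         
                         
                         
                         


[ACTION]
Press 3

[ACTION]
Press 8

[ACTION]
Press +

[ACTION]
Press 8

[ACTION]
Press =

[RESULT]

              8.001066098
┌───┬───┬───┬───┐        
│ 7 │ 8 │ 9 │ ÷ │        
├───┼───┼───┼───┤        
│ 4 │ 5 │ 6 │ × │        
├───┼───┼───┼───┤        
│ 1 │ 2 │ 3 │ - │        
├───┼───┼───┼───┤        
│ 0 │ . │ = │ + │        
├───┼───┼───┼───┤        
│ C │ MC│ MR│ M+│        
└───┴───┴───┴───┘        
                         
                         
                         
                         
                         


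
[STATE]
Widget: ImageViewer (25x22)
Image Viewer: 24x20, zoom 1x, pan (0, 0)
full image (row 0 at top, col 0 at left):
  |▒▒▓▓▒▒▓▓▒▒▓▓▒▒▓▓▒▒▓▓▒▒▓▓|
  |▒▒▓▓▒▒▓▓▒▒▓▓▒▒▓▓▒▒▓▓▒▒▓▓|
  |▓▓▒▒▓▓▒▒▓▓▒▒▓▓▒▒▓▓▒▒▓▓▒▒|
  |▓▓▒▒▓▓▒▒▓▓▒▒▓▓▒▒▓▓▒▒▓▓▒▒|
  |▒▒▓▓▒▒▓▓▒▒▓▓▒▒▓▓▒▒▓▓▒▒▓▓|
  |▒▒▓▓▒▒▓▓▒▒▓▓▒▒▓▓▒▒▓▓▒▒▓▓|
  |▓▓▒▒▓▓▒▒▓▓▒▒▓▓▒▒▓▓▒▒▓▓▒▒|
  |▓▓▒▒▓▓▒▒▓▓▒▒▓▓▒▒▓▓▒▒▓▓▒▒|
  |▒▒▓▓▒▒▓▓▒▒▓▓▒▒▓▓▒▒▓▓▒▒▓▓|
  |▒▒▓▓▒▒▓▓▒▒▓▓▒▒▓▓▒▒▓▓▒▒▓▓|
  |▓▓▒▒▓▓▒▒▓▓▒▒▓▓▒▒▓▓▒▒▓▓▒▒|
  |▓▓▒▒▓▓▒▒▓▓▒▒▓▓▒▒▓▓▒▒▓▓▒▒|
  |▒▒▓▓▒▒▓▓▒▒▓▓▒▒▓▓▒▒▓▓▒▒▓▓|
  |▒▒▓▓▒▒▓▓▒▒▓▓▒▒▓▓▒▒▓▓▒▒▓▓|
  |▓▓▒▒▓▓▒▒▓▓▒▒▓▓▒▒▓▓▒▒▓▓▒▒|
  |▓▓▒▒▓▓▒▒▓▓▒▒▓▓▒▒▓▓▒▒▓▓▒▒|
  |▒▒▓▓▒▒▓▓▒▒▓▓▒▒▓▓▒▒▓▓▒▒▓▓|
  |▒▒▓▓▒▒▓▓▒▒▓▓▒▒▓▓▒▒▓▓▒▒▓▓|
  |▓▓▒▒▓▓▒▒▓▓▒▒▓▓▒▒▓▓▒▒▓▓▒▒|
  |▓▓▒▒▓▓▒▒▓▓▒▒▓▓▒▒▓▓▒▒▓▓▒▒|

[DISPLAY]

▒▒▓▓▒▒▓▓▒▒▓▓▒▒▓▓▒▒▓▓▒▒▓▓ 
▒▒▓▓▒▒▓▓▒▒▓▓▒▒▓▓▒▒▓▓▒▒▓▓ 
▓▓▒▒▓▓▒▒▓▓▒▒▓▓▒▒▓▓▒▒▓▓▒▒ 
▓▓▒▒▓▓▒▒▓▓▒▒▓▓▒▒▓▓▒▒▓▓▒▒ 
▒▒▓▓▒▒▓▓▒▒▓▓▒▒▓▓▒▒▓▓▒▒▓▓ 
▒▒▓▓▒▒▓▓▒▒▓▓▒▒▓▓▒▒▓▓▒▒▓▓ 
▓▓▒▒▓▓▒▒▓▓▒▒▓▓▒▒▓▓▒▒▓▓▒▒ 
▓▓▒▒▓▓▒▒▓▓▒▒▓▓▒▒▓▓▒▒▓▓▒▒ 
▒▒▓▓▒▒▓▓▒▒▓▓▒▒▓▓▒▒▓▓▒▒▓▓ 
▒▒▓▓▒▒▓▓▒▒▓▓▒▒▓▓▒▒▓▓▒▒▓▓ 
▓▓▒▒▓▓▒▒▓▓▒▒▓▓▒▒▓▓▒▒▓▓▒▒ 
▓▓▒▒▓▓▒▒▓▓▒▒▓▓▒▒▓▓▒▒▓▓▒▒ 
▒▒▓▓▒▒▓▓▒▒▓▓▒▒▓▓▒▒▓▓▒▒▓▓ 
▒▒▓▓▒▒▓▓▒▒▓▓▒▒▓▓▒▒▓▓▒▒▓▓ 
▓▓▒▒▓▓▒▒▓▓▒▒▓▓▒▒▓▓▒▒▓▓▒▒ 
▓▓▒▒▓▓▒▒▓▓▒▒▓▓▒▒▓▓▒▒▓▓▒▒ 
▒▒▓▓▒▒▓▓▒▒▓▓▒▒▓▓▒▒▓▓▒▒▓▓ 
▒▒▓▓▒▒▓▓▒▒▓▓▒▒▓▓▒▒▓▓▒▒▓▓ 
▓▓▒▒▓▓▒▒▓▓▒▒▓▓▒▒▓▓▒▒▓▓▒▒ 
▓▓▒▒▓▓▒▒▓▓▒▒▓▓▒▒▓▓▒▒▓▓▒▒ 
                         
                         


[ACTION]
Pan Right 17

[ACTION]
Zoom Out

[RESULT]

▒▓▓▒▒▓▓                  
▒▓▓▒▒▓▓                  
▓▒▒▓▓▒▒                  
▓▒▒▓▓▒▒                  
▒▓▓▒▒▓▓                  
▒▓▓▒▒▓▓                  
▓▒▒▓▓▒▒                  
▓▒▒▓▓▒▒                  
▒▓▓▒▒▓▓                  
▒▓▓▒▒▓▓                  
▓▒▒▓▓▒▒                  
▓▒▒▓▓▒▒                  
▒▓▓▒▒▓▓                  
▒▓▓▒▒▓▓                  
▓▒▒▓▓▒▒                  
▓▒▒▓▓▒▒                  
▒▓▓▒▒▓▓                  
▒▓▓▒▒▓▓                  
▓▒▒▓▓▒▒                  
▓▒▒▓▓▒▒                  
                         
                         


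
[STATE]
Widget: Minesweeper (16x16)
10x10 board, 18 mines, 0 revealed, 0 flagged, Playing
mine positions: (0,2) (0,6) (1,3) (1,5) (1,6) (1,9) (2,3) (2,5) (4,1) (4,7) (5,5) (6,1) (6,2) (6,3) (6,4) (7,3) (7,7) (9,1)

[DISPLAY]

■■■■■■■■■■      
■■■■■■■■■■      
■■■■■■■■■■      
■■■■■■■■■■      
■■■■■■■■■■      
■■■■■■■■■■      
■■■■■■■■■■      
■■■■■■■■■■      
■■■■■■■■■■      
■■■■■■■■■■      
                
                
                
                
                
                


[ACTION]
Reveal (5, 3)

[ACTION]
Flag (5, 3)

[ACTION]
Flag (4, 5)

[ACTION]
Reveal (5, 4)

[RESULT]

■■■■■■■■■■      
■■■■■■■■■■      
■■■■■■■■■■      
■■■■■■■■■■      
■■■■■⚑■■■■      
■■■33■■■■■      
■■■■■■■■■■      
■■■■■■■■■■      
■■■■■■■■■■      
■■■■■■■■■■      
                
                
                
                
                
                


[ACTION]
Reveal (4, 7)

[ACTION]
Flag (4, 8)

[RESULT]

■■✹■■■✹■■■      
■■■✹■✹✹■■✹      
■■■✹■✹■■■■      
■■■■■■■■■■      
■✹■■■⚑■✹■■      
■■■33✹■■■■      
■✹✹✹✹■■■■■      
■■■✹■■■✹■■      
■■■■■■■■■■      
■✹■■■■■■■■      
                
                
                
                
                
                


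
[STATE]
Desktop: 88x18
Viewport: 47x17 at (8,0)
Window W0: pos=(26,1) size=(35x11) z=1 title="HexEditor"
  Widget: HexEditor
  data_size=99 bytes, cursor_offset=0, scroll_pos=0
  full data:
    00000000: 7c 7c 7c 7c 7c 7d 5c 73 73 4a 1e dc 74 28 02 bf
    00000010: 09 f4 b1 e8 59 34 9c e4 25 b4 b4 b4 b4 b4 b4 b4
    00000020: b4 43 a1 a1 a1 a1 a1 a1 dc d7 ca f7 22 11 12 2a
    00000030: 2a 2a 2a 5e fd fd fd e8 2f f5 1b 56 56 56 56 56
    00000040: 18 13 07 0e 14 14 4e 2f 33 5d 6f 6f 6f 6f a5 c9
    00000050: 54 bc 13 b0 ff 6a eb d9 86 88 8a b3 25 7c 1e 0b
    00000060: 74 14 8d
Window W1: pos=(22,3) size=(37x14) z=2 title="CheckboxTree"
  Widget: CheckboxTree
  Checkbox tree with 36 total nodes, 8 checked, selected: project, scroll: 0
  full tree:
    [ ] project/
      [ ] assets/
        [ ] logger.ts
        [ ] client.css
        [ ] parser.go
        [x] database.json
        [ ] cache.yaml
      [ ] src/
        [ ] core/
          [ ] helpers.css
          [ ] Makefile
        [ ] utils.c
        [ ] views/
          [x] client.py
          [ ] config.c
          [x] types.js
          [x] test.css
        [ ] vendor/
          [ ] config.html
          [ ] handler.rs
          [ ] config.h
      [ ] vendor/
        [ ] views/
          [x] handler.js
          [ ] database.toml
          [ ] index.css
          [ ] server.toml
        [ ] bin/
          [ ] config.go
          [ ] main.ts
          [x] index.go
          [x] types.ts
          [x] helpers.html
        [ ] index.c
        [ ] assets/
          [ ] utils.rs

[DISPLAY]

                                               
                  ┏━━━━━━━━━━━━━━━━━━━━━━━━━━━━
                  ┃ HexEditor                  
              ┏━━━━━━━━━━━━━━━━━━━━━━━━━━━━━━━━
              ┃ CheckboxTree                   
              ┠────────────────────────────────
              ┃>[-] project/                   
              ┃   [-] assets/                  
              ┃     [ ] logger.ts              
              ┃     [ ] client.css             
              ┃     [ ] parser.go              
              ┃     [x] database.json          
              ┃     [ ] cache.yaml             
              ┃   [-] src/                     
              ┃     [ ] core/                  
              ┃       [ ] helpers.css          
              ┗━━━━━━━━━━━━━━━━━━━━━━━━━━━━━━━━


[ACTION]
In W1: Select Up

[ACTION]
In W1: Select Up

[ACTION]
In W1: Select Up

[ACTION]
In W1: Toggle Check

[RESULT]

                                               
                  ┏━━━━━━━━━━━━━━━━━━━━━━━━━━━━
                  ┃ HexEditor                  
              ┏━━━━━━━━━━━━━━━━━━━━━━━━━━━━━━━━
              ┃ CheckboxTree                   
              ┠────────────────────────────────
              ┃>[x] project/                   
              ┃   [x] assets/                  
              ┃     [x] logger.ts              
              ┃     [x] client.css             
              ┃     [x] parser.go              
              ┃     [x] database.json          
              ┃     [x] cache.yaml             
              ┃   [x] src/                     
              ┃     [x] core/                  
              ┃       [x] helpers.css          
              ┗━━━━━━━━━━━━━━━━━━━━━━━━━━━━━━━━


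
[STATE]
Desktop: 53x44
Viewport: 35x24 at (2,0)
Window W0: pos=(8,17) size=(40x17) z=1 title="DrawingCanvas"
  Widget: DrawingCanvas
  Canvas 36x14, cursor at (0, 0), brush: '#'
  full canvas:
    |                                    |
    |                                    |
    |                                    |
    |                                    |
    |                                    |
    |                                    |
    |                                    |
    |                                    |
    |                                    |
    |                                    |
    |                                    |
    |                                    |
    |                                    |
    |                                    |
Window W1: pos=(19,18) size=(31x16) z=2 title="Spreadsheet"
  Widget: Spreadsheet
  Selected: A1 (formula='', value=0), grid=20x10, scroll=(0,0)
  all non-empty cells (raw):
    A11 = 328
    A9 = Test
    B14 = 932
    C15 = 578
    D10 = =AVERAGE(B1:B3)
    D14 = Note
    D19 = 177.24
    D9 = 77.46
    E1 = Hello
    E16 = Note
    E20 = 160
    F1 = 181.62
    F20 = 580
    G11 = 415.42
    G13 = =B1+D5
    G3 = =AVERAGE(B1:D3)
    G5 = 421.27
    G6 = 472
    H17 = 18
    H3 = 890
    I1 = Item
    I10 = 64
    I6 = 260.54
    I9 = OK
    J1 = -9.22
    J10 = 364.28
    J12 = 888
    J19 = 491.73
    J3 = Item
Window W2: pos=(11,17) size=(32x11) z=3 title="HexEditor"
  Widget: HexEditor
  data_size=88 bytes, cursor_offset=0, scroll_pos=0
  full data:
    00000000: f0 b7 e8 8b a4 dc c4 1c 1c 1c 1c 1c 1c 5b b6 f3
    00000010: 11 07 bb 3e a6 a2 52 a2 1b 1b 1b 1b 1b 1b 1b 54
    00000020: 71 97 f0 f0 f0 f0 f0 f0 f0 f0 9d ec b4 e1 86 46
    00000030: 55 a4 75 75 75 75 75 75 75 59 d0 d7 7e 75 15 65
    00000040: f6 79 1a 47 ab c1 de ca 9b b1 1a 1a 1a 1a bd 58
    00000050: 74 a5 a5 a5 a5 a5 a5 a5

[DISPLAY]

                                   
                                   
                                   
                                   
                                   
                                   
                                   
                                   
                                   
                                   
                                   
                                   
                                   
                                   
                                   
                                   
                                   
      ┏━━┏━━━━━━━━━━━━━━━━━━━━━━━━━
      ┃ D┃ HexEditor               
      ┠──┠─────────────────────────
      ┃+ ┃00000000  F0 b7 e8 8b a4 
      ┃  ┃00000010  11 07 bb 3e a6 
      ┃  ┃00000020  71 97 f0 f0 f0 
      ┃  ┃00000030  55 a4 75 75 75 


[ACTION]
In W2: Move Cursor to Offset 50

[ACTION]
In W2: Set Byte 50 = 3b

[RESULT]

                                   
                                   
                                   
                                   
                                   
                                   
                                   
                                   
                                   
                                   
                                   
                                   
                                   
                                   
                                   
                                   
                                   
      ┏━━┏━━━━━━━━━━━━━━━━━━━━━━━━━
      ┃ D┃ HexEditor               
      ┠──┠─────────────────────────
      ┃+ ┃00000000  f0 b7 e8 8b a4 
      ┃  ┃00000010  11 07 bb 3e a6 
      ┃  ┃00000020  71 97 f0 f0 f0 
      ┃  ┃00000030  55 a4 3B 75 75 


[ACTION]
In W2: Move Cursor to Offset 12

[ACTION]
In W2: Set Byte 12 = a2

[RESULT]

                                   
                                   
                                   
                                   
                                   
                                   
                                   
                                   
                                   
                                   
                                   
                                   
                                   
                                   
                                   
                                   
                                   
      ┏━━┏━━━━━━━━━━━━━━━━━━━━━━━━━
      ┃ D┃ HexEditor               
      ┠──┠─────────────────────────
      ┃+ ┃00000000  f0 b7 e8 8b a4 
      ┃  ┃00000010  11 07 bb 3e a6 
      ┃  ┃00000020  71 97 f0 f0 f0 
      ┃  ┃00000030  55 a4 3b 75 75 


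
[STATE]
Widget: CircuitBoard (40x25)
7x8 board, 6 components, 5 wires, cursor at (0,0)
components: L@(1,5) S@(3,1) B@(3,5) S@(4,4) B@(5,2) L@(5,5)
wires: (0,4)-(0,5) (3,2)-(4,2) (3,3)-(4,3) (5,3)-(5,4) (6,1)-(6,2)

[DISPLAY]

   0 1 2 3 4 5 6                        
0  [.]              · ─ ·               
                                        
1                       L               
                                        
2                                       
                                        
3       S   ·   ·       B               
            │   │                       
4           ·   ·   S                   
                                        
5           B   · ─ ·   L               
                                        
6       · ─ ·                           
                                        
7                                       
Cursor: (0,0)                           
                                        
                                        
                                        
                                        
                                        
                                        
                                        
                                        


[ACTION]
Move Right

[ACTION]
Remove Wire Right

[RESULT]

   0 1 2 3 4 5 6                        
0      [.]          · ─ ·               
                                        
1                       L               
                                        
2                                       
                                        
3       S   ·   ·       B               
            │   │                       
4           ·   ·   S                   
                                        
5           B   · ─ ·   L               
                                        
6       · ─ ·                           
                                        
7                                       
Cursor: (0,1)                           
                                        
                                        
                                        
                                        
                                        
                                        
                                        
                                        


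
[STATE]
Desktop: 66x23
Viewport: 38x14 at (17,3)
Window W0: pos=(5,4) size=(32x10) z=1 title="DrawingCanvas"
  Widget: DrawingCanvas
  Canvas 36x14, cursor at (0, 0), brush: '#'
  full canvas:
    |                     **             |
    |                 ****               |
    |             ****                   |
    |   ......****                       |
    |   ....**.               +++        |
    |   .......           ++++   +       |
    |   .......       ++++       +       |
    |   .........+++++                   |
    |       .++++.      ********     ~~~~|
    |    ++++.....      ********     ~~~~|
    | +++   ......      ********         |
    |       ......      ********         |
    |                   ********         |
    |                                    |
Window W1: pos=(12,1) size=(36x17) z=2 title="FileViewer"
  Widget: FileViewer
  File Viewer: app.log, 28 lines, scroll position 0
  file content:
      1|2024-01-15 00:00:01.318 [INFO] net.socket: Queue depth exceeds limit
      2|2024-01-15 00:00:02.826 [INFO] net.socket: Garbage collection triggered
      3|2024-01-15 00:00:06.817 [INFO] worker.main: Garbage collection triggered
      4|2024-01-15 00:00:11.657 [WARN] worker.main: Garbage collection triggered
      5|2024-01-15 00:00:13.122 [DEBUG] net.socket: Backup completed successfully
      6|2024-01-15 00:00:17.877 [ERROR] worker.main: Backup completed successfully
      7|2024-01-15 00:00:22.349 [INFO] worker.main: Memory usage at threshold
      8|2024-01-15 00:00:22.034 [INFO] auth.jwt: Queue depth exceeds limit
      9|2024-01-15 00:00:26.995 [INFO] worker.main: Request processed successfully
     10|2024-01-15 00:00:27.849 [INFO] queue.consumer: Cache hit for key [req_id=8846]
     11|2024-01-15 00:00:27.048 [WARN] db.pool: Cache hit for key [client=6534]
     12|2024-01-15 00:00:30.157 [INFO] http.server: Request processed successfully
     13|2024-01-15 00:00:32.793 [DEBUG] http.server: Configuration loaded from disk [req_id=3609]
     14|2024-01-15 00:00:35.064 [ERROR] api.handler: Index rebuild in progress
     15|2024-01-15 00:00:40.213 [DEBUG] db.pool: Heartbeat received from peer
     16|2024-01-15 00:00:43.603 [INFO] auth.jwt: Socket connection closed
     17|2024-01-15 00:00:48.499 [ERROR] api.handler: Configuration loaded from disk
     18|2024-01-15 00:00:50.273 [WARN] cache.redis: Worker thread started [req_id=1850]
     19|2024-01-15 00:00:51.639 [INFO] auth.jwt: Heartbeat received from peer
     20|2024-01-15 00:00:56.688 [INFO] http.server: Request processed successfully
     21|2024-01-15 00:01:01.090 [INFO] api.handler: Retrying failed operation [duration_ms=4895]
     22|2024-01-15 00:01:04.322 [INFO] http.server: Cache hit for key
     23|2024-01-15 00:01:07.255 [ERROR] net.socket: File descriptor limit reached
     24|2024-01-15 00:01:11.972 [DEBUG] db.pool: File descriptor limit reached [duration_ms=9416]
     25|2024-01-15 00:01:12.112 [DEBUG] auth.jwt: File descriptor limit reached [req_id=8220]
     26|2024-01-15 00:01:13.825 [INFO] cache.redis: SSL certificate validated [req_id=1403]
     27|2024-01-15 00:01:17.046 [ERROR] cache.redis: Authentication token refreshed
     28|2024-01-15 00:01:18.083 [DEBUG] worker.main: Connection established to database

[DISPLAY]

──────────────────────────────┨       
-01-15 00:00:01.318 [INFO] ne▲┃       
-01-15 00:00:02.826 [INFO] ne█┃       
-01-15 00:00:06.817 [INFO] wo░┃       
-01-15 00:00:11.657 [WARN] wo░┃       
-01-15 00:00:13.122 [DEBUG] n░┃       
-01-15 00:00:17.877 [ERROR] w░┃       
-01-15 00:00:22.349 [INFO] wo░┃       
-01-15 00:00:22.034 [INFO] au░┃       
-01-15 00:00:26.995 [INFO] wo░┃       
-01-15 00:00:27.849 [INFO] qu░┃       
-01-15 00:00:27.048 [WARN] db░┃       
-01-15 00:00:30.157 [INFO] ht░┃       
-01-15 00:00:32.793 [DEBUG] h▼┃       


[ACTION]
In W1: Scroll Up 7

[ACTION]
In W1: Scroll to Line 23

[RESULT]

──────────────────────────────┨       
-01-15 00:00:43.603 [INFO] au▲┃       
-01-15 00:00:48.499 [ERROR] a░┃       
-01-15 00:00:50.273 [WARN] ca░┃       
-01-15 00:00:51.639 [INFO] au░┃       
-01-15 00:00:56.688 [INFO] ht░┃       
-01-15 00:01:01.090 [INFO] ap░┃       
-01-15 00:01:04.322 [INFO] ht░┃       
-01-15 00:01:07.255 [ERROR] n░┃       
-01-15 00:01:11.972 [DEBUG] d░┃       
-01-15 00:01:12.112 [DEBUG] a░┃       
-01-15 00:01:13.825 [INFO] ca░┃       
-01-15 00:01:17.046 [ERROR] c█┃       
-01-15 00:01:18.083 [DEBUG] w▼┃       


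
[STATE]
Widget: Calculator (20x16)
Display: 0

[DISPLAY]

                   0
┌───┬───┬───┬───┐   
│ 7 │ 8 │ 9 │ ÷ │   
├───┼───┼───┼───┤   
│ 4 │ 5 │ 6 │ × │   
├───┼───┼───┼───┤   
│ 1 │ 2 │ 3 │ - │   
├───┼───┼───┼───┤   
│ 0 │ . │ = │ + │   
├───┼───┼───┼───┤   
│ C │ MC│ MR│ M+│   
└───┴───┴───┴───┘   
                    
                    
                    
                    


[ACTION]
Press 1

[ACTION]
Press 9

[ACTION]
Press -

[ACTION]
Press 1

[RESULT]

                   1
┌───┬───┬───┬───┐   
│ 7 │ 8 │ 9 │ ÷ │   
├───┼───┼───┼───┤   
│ 4 │ 5 │ 6 │ × │   
├───┼───┼───┼───┤   
│ 1 │ 2 │ 3 │ - │   
├───┼───┼───┼───┤   
│ 0 │ . │ = │ + │   
├───┼───┼───┼───┤   
│ C │ MC│ MR│ M+│   
└───┴───┴───┴───┘   
                    
                    
                    
                    


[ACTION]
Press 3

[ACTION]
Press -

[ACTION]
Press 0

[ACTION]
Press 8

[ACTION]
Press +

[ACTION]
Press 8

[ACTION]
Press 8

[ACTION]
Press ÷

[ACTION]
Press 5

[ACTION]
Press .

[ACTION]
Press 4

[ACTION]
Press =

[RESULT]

         15.92592593
┌───┬───┬───┬───┐   
│ 7 │ 8 │ 9 │ ÷ │   
├───┼───┼───┼───┤   
│ 4 │ 5 │ 6 │ × │   
├───┼───┼───┼───┤   
│ 1 │ 2 │ 3 │ - │   
├───┼───┼───┼───┤   
│ 0 │ . │ = │ + │   
├───┼───┼───┼───┤   
│ C │ MC│ MR│ M+│   
└───┴───┴───┴───┘   
                    
                    
                    
                    


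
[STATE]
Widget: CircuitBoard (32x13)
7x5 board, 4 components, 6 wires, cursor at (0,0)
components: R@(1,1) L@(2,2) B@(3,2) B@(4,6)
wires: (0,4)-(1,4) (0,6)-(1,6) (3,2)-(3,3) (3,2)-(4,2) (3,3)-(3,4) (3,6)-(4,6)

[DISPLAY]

   0 1 2 3 4 5 6                
0  [.]              ·       ·   
                    │       │   
1       R           ·       ·   
                                
2           L                   
                                
3           B ─ · ─ ·       ·   
            │               │   
4           ·               B   
Cursor: (0,0)                   
                                
                                


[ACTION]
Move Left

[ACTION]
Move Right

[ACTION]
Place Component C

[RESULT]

   0 1 2 3 4 5 6                
0      [C]          ·       ·   
                    │       │   
1       R           ·       ·   
                                
2           L                   
                                
3           B ─ · ─ ·       ·   
            │               │   
4           ·               B   
Cursor: (0,1)                   
                                
                                


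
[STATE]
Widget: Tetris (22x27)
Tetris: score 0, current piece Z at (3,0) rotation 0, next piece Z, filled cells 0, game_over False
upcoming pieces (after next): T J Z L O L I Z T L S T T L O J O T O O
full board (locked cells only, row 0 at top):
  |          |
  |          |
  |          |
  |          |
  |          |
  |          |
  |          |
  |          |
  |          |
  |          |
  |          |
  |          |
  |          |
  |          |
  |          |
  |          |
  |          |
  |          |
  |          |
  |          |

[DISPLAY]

   ▓▓     │Next:      
    ▓▓    │▓▓         
          │ ▓▓        
          │           
          │           
          │           
          │Score:     
          │0          
          │           
          │           
          │           
          │           
          │           
          │           
          │           
          │           
          │           
          │           
          │           
          │           
          │           
          │           
          │           
          │           
          │           
          │           
          │           


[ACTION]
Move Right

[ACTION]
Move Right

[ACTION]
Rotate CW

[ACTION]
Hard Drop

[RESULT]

   ▓▓     │Next:      
    ▓▓    │ ▒         
          │▒▒▒        
          │           
          │           
          │           
          │Score:     
          │0          
          │           
          │           
          │           
          │           
          │           
          │           
          │           
          │           
          │           
      ▓   │           
     ▓▓   │           
     ▓    │           
          │           
          │           
          │           
          │           
          │           
          │           
          │           


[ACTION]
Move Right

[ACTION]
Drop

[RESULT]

          │Next:      
    ▓▓    │ ▒         
     ▓▓   │▒▒▒        
          │           
          │           
          │           
          │Score:     
          │0          
          │           
          │           
          │           
          │           
          │           
          │           
          │           
          │           
          │           
      ▓   │           
     ▓▓   │           
     ▓    │           
          │           
          │           
          │           
          │           
          │           
          │           
          │           
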